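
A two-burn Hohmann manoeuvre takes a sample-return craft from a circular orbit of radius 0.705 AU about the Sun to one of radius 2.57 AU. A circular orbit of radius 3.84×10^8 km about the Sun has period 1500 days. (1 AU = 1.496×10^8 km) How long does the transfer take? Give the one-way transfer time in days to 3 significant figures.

t = 382 days

From Kepler's third law T² = 4π²r³/μ at r = 3.84×10^8 km, T = 1500 days = 1500 × 86400 s = 1.296×10^8 s: μ = 4π²r³/T² = 1.33089×10^11 km³/s².
In km: r₁ = 0.705 × 1.496×10^8 = 1.05468×10^8 km; r₂ = 2.57 × 1.496×10^8 = 3.84472×10^8 km.
Transfer-ellipse semi-major axis a_t = (r₁ + r₂)/2 = (1.05468×10^8 + 3.84472×10^8)/2 = 2.4497×10^8 km.
By Kepler's third law the transfer-orbit period is T = 2π√(a_t³/μ), so t = T/2 = 3.302×10^7 s.
Converting: 3.302×10^7 s ÷ 86400 s/day = 382 days.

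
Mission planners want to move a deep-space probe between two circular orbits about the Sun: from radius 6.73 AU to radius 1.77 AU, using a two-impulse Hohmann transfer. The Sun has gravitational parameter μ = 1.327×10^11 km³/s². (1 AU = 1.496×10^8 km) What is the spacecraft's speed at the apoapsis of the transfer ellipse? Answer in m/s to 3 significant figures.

v = 7410 m/s

In km: r₁ = 6.73 × 1.496×10^8 = 1.006808×10^9 km; r₂ = 1.77 × 1.496×10^8 = 2.64792×10^8 km.
The Hohmann ellipse has a_t = (r₁ + r₂)/2 = 6.358×10^8 km.
At apoapsis, r = 1.006808×10^9 km.
From the vis-viva equation, v = √[μ(2/r − 1/a_t)] = 7.409 km/s.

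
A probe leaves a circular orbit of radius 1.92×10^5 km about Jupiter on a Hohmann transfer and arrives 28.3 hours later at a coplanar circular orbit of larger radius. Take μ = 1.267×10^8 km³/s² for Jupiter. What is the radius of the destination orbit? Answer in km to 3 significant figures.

Transfer time t = 28.3 hours = 1.0188×10^5 s, and t = π√(a_t³/μ).
So a_t = (μ t²/π²)^(1/3) = (1.267×10^8 × (1.0188×10^5)² / π²)^(1/3) = 5.1076×10^5 km.
Since a_t = (r₁ + r₂)/2, r₂ = 2a_t − r₁ = 2×5.1076×10^5 − 1.920×10^5 = 8.2952×10^5 km.

r₂ = 8.30×10^5 km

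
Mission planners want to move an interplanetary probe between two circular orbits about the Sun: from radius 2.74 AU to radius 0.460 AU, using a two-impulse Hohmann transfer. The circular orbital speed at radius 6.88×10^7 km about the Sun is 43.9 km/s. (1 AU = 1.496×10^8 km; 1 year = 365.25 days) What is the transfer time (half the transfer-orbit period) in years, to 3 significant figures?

From the circular-orbit relation v² = μ/r at r = 6.88×10^7 km: μ = v²r = (43.9)² × 6.88×10^7 = 1.32592×10^11 km³/s².
In km: r₁ = 2.74 × 1.496×10^8 = 4.09904×10^8 km; r₂ = 0.460 × 1.496×10^8 = 6.8816×10^7 km.
Transfer-ellipse semi-major axis a_t = (r₁ + r₂)/2 = (4.09904×10^8 + 6.8816×10^7)/2 = 2.3936×10^8 km.
Half the transfer-orbit period gives t = π√(a_t³/μ) = 3.195×10^7 s.
Converting: 3.195×10^7 s ÷ 3.15576×10^7 s/year (365.25 × 86400) = 1.01 years.

t = 1.01 years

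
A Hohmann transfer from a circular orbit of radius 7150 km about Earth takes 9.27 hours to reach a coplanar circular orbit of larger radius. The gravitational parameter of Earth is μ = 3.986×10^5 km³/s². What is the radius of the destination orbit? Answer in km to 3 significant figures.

Transfer time t = 9.27 hours = 33372 s, and t = π√(a_t³/μ).
So a_t = (μ t²/π²)^(1/3) = (3.986×10^5 × (33372)² / π²)^(1/3) = 35563 km.
Since a_t = (r₁ + r₂)/2, r₂ = 2a_t − r₁ = 2×35563 − 7150 = 63976 km.

r₂ = 64000 km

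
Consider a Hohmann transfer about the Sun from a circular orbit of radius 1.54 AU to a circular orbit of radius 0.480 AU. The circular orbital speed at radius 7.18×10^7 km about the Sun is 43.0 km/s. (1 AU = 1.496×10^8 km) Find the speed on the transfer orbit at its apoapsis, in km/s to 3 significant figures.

From the circular-orbit relation v² = μ/r at r = 7.18×10^7 km: μ = v²r = (43.0)² × 7.18×10^7 = 1.32758×10^11 km³/s².
In km: r₁ = 1.54 × 1.496×10^8 = 2.30384×10^8 km; r₂ = 0.480 × 1.496×10^8 = 7.1808×10^7 km.
Semi-major axis of the transfer orbit: a_t = (2.30384×10^8 + 7.1808×10^7)/2 = 1.51096×10^8 km.
At apoapsis, r = 2.30384×10^8 km.
From the vis-viva equation, v = √[μ(2/r − 1/a_t)] = 16.55 km/s.

v = 16.5 km/s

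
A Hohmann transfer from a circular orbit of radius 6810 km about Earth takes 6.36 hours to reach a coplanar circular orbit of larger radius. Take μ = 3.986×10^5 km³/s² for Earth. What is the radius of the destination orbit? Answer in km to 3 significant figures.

r₂ = 48500 km

Transfer time t = 6.36 hours = 22896 s, and t = π√(a_t³/μ).
So a_t = (μ t²/π²)^(1/3) = (3.986×10^5 × (22896)² / π²)^(1/3) = 27664 km.
Since a_t = (r₁ + r₂)/2, r₂ = 2a_t − r₁ = 2×27664 − 6810 = 48518 km.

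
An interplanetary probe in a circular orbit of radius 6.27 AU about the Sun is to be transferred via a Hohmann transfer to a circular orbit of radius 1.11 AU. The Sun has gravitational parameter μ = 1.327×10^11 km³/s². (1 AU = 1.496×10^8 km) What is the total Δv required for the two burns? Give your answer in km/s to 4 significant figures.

In km: r₁ = 6.27 × 1.496×10^8 = 9.37992×10^8 km; r₂ = 1.11 × 1.496×10^8 = 1.66056×10^8 km.
The Hohmann ellipse has a_t = (r₁ + r₂)/2 = 5.52024×10^8 km.
At r₁ the circular-orbit speed is v₁ = √(μ/r₁) = 11.8942 km/s.
On the transfer ellipse at r₁, v² = μ(2/r − 1/a) gives v_a = √[μ(2/r₁ − 1/a_t)] = 6.52355 km/s.
First burn Δv₁ = |v_a − v₁| = 5.371 km/s.
At r₂, v₂ = √(μ/r₂) = 28.27 km/s.
Transfer-orbit speed at r₂: v_p = √[μ(2/r₂ − 1/a_t)] = 36.85 km/s.
Second burn Δv₂ = |v₂ − v_p| = 8.580 km/s.
Δv = Δv₁ + Δv₂ = 5.371 + 8.580 = 13.95 km/s.

Δv = 13.95 km/s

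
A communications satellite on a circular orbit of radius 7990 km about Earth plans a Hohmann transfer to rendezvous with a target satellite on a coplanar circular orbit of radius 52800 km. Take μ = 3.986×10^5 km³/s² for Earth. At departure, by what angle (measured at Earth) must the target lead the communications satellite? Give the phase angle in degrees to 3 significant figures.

φ = 101°

Transfer-ellipse semi-major axis a_t = (r₁ + r₂)/2 = (7990 + 52800)/2 = 30395 km.
Transfer time t = π√(a_t³/μ) = 26368.4 s.
The target's mean motion on its circular orbit is ω₂ = √(μ/r₂³) = 5.20377×10^-5 rad/s.
Angle swept by the target during transfer: ω₂·t = 1.3722 rad = 78.62°.
Arrival is 180° from departure on the ellipse, so φ = 180° − 78.62° = 101°.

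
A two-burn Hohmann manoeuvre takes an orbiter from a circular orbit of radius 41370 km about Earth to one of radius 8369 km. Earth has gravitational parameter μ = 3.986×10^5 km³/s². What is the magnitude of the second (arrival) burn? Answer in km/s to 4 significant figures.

Δv₂ = 2.000 km/s

Transfer-ellipse semi-major axis a_t = (r₁ + r₂)/2 = (41370 + 8369)/2 = 24869.5 km.
On the circular orbit at r = 8369 km, v_c = √(μ/r) = 6.901 km/s.
Transfer-orbit speed at the same r (vis-viva, a = a_t): v_t = √[μ(2/r − 1/a_t)] = 8.901 km/s.
Δv₂ = |v_t − v_c| = |8.901 − 6.901| = 2.000 km/s.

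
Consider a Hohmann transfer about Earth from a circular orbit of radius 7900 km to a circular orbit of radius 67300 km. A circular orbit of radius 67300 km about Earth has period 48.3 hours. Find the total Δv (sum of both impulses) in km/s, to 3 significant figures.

From Kepler's third law T² = 4π²r³/μ at r = 67300 km, T = 48.3 hours = 48.3 × 3600 s = 1.7388×10^5 s: μ = 4π²r³/T² = 3.98021×10^5 km³/s².
Transfer-ellipse semi-major axis a_t = (r₁ + r₂)/2 = (7900 + 67300)/2 = 37600 km.
Circular speed at r₁: v₁ = √(μ/r₁) = √(3.98021×10^5/7900) = 7.098 km/s.
On the transfer ellipse at r₁, vis-viva gives v_p = √[μ(2/r₁ − 1/a_t)] = 9.496 km/s.
First burn Δv₁ = |v_p − v₁| = 2.398 km/s.
At r₂, v₂ = √(μ/r₂) = 2.432 km/s.
Transfer-orbit speed at r₂: v_a = √[μ(2/r₂ − 1/a_t)] = 1.115 km/s.
Second burn Δv₂ = |v₂ − v_a| = 1.317 km/s.
Δv = Δv₁ + Δv₂ = 2.398 + 1.317 = 3.715 km/s.

Δv = 3.72 km/s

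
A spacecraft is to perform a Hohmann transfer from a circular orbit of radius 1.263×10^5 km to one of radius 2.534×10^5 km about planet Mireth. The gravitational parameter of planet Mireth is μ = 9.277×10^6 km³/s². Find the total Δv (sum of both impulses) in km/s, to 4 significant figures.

The Hohmann ellipse has a_t = (r₁ + r₂)/2 = 1.8985×10^5 km.
Circular speed at r₁: v₁ = √(μ/r₁) = √(9.277×10^6/1.263×10^5) = 8.570 km/s.
On the transfer ellipse at r₁, vis-viva equation gives v_p = √[μ(2/r₁ − 1/a_t)] = 9.901 km/s.
First burn Δv₁ = |v_p − v₁| = 1.331 km/s.
At r₂, v₂ = √(μ/r₂) = 6.051 km/s.
Transfer-orbit speed at r₂: v_a = √[μ(2/r₂ − 1/a_t)] = 4.935 km/s.
Second burn Δv₂ = |v₂ − v_a| = 1.116 km/s.
Total Δv = Δv₁ + Δv₂ = 2.447 km/s.

Δv = 2.447 km/s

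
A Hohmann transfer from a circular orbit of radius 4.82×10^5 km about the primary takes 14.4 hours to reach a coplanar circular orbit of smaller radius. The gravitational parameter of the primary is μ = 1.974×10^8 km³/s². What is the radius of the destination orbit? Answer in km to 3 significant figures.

Transfer time t = 14.4 hours = 51840 s, and t = π√(a_t³/μ).
So a_t = (μ t²/π²)^(1/3) = (1.974×10^8 × (51840)² / π²)^(1/3) = 3.7739×10^5 km.
Since a_t = (r₁ + r₂)/2, r₂ = 2a_t − r₁ = 2×3.7739×10^5 − 4.820×10^5 = 2.7278×10^5 km.

r₂ = 2.73×10^5 km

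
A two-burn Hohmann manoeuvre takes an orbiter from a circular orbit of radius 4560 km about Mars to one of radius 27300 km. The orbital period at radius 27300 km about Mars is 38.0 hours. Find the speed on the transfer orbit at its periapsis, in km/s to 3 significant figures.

From Kepler's third law T² = 4π²r³/μ at r = 27300 km, T = 38.0 hours = 38.0 × 3600 s = 1.368×10^5 s: μ = 4π²r³/T² = 42921.6 km³/s².
Semi-major axis of the transfer orbit: a_t = (4560 + 27300)/2 = 15930 km.
The periapsis of the transfer ellipse is at r = 4560 km.
Applying v² = μ(2/r − 1/a_t): v = 4.016 km/s.

v = 4.02 km/s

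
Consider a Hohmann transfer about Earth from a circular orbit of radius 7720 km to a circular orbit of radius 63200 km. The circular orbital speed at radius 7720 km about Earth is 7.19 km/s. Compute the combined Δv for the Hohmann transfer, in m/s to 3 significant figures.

Δv = 3750 m/s

From the circular-orbit relation v² = μ/r at r = 7720 km: μ = v²r = (7.19)² × 7720 = 3.99094×10^5 km³/s².
The Hohmann ellipse has a_t = (r₁ + r₂)/2 = 35460 km.
At r₁ the circular-orbit speed is v₁ = √(μ/r₁) = 7.190 km/s.
On the transfer ellipse at r₁, vis-viva gives v_p = √[μ(2/r₁ − 1/a_t)] = 9.599 km/s.
First burn Δv₁ = |v_p − v₁| = 2.409 km/s.
At r₂, v₂ = √(μ/r₂) = 2.513 km/s.
Transfer-orbit speed at r₂: v_a = √[μ(2/r₂ − 1/a_t)] = 1.173 km/s.
Second burn Δv₂ = |v₂ − v_a| = 1.340 km/s.
Δv = Δv₁ + Δv₂ = 2.409 + 1.340 = 3.749 km/s.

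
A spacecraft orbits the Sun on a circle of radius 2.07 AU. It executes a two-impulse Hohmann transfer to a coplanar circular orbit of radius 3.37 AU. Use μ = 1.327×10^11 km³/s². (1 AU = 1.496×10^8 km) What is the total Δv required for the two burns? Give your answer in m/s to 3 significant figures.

Δv = 4410 m/s

In km: r₁ = 2.07 × 1.496×10^8 = 3.09672×10^8 km; r₂ = 3.37 × 1.496×10^8 = 5.04152×10^8 km.
Semi-major axis of the transfer orbit: a_t = (3.09672×10^8 + 5.04152×10^8)/2 = 4.06912×10^8 km.
Circular speed at r₁: v₁ = √(μ/r₁) = √(1.327×10^11/3.09672×10^8) = 20.701 km/s.
On the transfer ellipse at r₁, vis-viva gives v_p = √[μ(2/r₁ − 1/a_t)] = 23.042 km/s.
First burn Δv₁ = |v_p − v₁| = 2.341 km/s.
Circular speed at r₂: v₂ = √(μ/r₂) = 16.224 km/s.
Transfer-orbit speed at r₂: v_a = √[μ(2/r₂ − 1/a_t)] = 14.153 km/s.
Second burn Δv₂ = |v₂ − v_a| = 2.071 km/s.
Total Δv = Δv₁ + Δv₂ = 4.412 km/s.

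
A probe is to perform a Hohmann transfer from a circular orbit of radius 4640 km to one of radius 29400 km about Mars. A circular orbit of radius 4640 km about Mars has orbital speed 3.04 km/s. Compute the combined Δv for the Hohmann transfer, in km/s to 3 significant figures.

From the circular-orbit relation v² = μ/r at r = 4640 km: μ = v²r = (3.04)² × 4640 = 42881.0 km³/s².
Transfer-ellipse semi-major axis a_t = (r₁ + r₂)/2 = (4640 + 29400)/2 = 17020 km.
At r₁ the circular-orbit speed is v₁ = √(μ/r₁) = 3.0400 km/s.
Transfer-orbit speed at r₁ (v² = μ(2/r − 1/a)): v_p = √[μ(2/r₁ − 1/a_t)] = 3.9955 km/s.
First burn Δv₁ = |v_p − v₁| = 0.9555 km/s.
At r₂, v₂ = √(μ/r₂) = 1.2077 km/s.
Transfer-orbit speed at r₂: v_a = √[μ(2/r₂ − 1/a_t)] = 0.63058 km/s.
Second burn Δv₂ = |v₂ − v_a| = 0.5771 km/s.
Total Δv = Δv₁ + Δv₂ = 1.533 km/s.

Δv = 1.53 km/s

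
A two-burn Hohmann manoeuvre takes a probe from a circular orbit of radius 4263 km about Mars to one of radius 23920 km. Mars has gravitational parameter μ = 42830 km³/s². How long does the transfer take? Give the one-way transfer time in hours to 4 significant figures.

t = 7.054 hours

Transfer-ellipse semi-major axis a_t = (r₁ + r₂)/2 = (4263 + 23920)/2 = 14091.5 km.
By Kepler's third law the transfer-orbit period is T = 2π√(a_t³/μ), so t = T/2 = 25393 s.
Converting: 25393 s ÷ 3600 s/hour = 7.054 hours.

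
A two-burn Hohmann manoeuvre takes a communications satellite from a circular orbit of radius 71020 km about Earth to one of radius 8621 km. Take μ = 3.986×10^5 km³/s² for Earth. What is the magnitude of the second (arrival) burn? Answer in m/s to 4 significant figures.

The Hohmann ellipse has a_t = (r₁ + r₂)/2 = 39820.5 km.
Circular speed at r = 8621 km: v_c = √(μ/r) = 6.800 km/s.
Transfer-orbit speed at the same r (vis-viva, a = a_t): v_t = √[μ(2/r − 1/a_t)] = 9.081 km/s.
Δv₂ = |v_t − v_c| = |9.081 − 6.800| = 2.281 km/s.

Δv₂ = 2281 m/s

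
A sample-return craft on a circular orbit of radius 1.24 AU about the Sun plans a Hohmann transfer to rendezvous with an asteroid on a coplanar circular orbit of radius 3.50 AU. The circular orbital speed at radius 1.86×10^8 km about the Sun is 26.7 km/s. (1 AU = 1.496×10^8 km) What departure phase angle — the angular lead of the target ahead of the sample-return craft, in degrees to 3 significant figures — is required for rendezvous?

From the circular-orbit relation v² = μ/r at r = 1.86×10^8 km: μ = v²r = (26.7)² × 1.86×10^8 = 1.32598×10^11 km³/s².
In km: r₁ = 1.24 × 1.496×10^8 = 1.85504×10^8 km; r₂ = 3.50 × 1.496×10^8 = 5.236×10^8 km.
The Hohmann ellipse has a_t = (r₁ + r₂)/2 = 3.54552×10^8 km.
Transfer time t = π√(a_t³/μ) = 5.7597×10^7 s.
The target's mean motion on its circular orbit is ω₂ = √(μ/r₂³) = 3.0393×10^-8 rad/s.
Angle swept by the target during transfer: ω₂·t = 1.751 rad = 100.3°.
The sample-return craft traverses 180° on the transfer ellipse, so the target must lead by 180° − 100.3° = 79.7°.

φ = 79.7°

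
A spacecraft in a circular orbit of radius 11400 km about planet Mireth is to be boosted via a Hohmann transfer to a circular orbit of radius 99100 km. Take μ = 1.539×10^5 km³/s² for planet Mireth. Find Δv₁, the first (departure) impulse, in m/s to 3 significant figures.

Transfer-ellipse semi-major axis a_t = (r₁ + r₂)/2 = (11400 + 99100)/2 = 55250 km.
Circular speed at r = 11400 km: v_c = √(μ/r) = 3.674 km/s.
Transfer-orbit speed at the same r (vis-viva, a = a_t): v_t = √[μ(2/r − 1/a_t)] = 4.921 km/s.
Δv₁ = |v_t − v_c| = |4.921 − 3.674| = 1.247 km/s.

Δv₁ = 1250 m/s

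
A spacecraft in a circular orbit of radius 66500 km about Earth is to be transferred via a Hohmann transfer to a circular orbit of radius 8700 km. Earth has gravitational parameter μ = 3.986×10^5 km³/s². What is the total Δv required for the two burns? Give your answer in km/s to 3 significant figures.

Transfer-ellipse semi-major axis a_t = (r₁ + r₂)/2 = (66500 + 8700)/2 = 37600 km.
Circular speed at r₁: v₁ = √(μ/r₁) = √(3.986×10^5/66500) = 2.4483 km/s.
Transfer-orbit speed at r₁ (v² = μ(2/r − 1/a)): v_a = √[μ(2/r₁ − 1/a_t)] = 1.1777 km/s.
First burn Δv₁ = |v_a − v₁| = 1.271 km/s.
At r₂, v₂ = √(μ/r₂) = 6.769 km/s.
Transfer-orbit speed at r₂: v_p = √[μ(2/r₂ − 1/a_t)] = 9.002 km/s.
Second burn Δv₂ = |v₂ − v_p| = 2.233 km/s.
Total Δv = Δv₁ + Δv₂ = 3.504 km/s.

Δv = 3.50 km/s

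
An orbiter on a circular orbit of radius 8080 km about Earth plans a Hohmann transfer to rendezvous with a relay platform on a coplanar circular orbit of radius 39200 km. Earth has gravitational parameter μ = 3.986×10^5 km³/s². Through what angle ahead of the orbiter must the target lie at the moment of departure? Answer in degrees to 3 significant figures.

Transfer-ellipse semi-major axis a_t = (r₁ + r₂)/2 = (8080 + 39200)/2 = 23640 km.
Transfer time t = π√(a_t³/μ) = 18086.4 s.
The target's mean motion on its circular orbit is ω₂ = √(μ/r₂³) = 8.13466×10^-5 rad/s.
Angle swept by the target during transfer: ω₂·t = 1.4713 rad = 84.30°.
The orbiter traverses 180° on the transfer ellipse, so the target must lead by 180° − 84.30° = 95.7°.

φ = 95.7°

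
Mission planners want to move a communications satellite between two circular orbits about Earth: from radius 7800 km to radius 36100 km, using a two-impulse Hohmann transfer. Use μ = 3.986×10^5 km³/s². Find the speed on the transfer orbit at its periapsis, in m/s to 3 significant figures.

v = 9170 m/s

The Hohmann ellipse has a_t = (r₁ + r₂)/2 = 21950 km.
The periapsis of the transfer ellipse is at r = 7800 km.
Vis-viva: v = √[μ(2/r − 1/a_t)] = √[3.986×10^5 × (2/7800 − 1/21950)] = 9.168 km/s.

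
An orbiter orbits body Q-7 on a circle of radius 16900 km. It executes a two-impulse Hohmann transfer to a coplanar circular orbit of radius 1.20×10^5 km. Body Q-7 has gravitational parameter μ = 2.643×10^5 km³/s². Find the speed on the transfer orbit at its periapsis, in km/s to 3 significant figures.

v = 5.24 km/s

The Hohmann ellipse has a_t = (r₁ + r₂)/2 = 68450 km.
At periapsis, r = 16900 km.
Vis-viva: v = √[μ(2/r − 1/a_t)] = √[2.643×10^5 × (2/16900 − 1/68450)] = 5.236 km/s.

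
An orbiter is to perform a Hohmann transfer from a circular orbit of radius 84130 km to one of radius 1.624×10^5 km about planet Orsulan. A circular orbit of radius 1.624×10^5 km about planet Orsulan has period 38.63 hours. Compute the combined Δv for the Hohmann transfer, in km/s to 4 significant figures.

From Kepler's third law T² = 4π²r³/μ at r = 1.624×10^5 km, T = 38.63 hours = 38.63 × 3600 s = 1.39068×10^5 s: μ = 4π²r³/T² = 8.74306×10^6 km³/s².
Transfer-ellipse semi-major axis a_t = (r₁ + r₂)/2 = (84130 + 1.624×10^5)/2 = 1.23265×10^5 km.
At r₁ the circular-orbit speed is v₁ = √(μ/r₁) = 10.194 km/s.
On the transfer ellipse at r₁, v² = μ(2/r − 1/a) gives v_p = √[μ(2/r₁ − 1/a_t)] = 11.701 km/s.
First burn Δv₁ = |v_p − v₁| = 1.507 km/s.
At r₂, v₂ = √(μ/r₂) = 7.3373 km/s.
Transfer-orbit speed at r₂: v_a = √[μ(2/r₂ − 1/a_t)] = 6.0617 km/s.
Second burn Δv₂ = |v₂ − v_a| = 1.276 km/s.
Δv = Δv₁ + Δv₂ = 1.507 + 1.276 = 2.783 km/s.

Δv = 2.783 km/s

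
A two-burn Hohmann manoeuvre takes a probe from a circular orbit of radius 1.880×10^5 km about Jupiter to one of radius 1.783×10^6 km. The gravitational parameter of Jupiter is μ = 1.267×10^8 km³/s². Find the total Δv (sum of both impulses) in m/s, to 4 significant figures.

Δv = 13710 m/s

The Hohmann ellipse has a_t = (r₁ + r₂)/2 = 9.855×10^5 km.
At r₁ the circular-orbit speed is v₁ = √(μ/r₁) = 25.9603 km/s.
Transfer-orbit speed at r₁ (vis-viva equation): v_p = √[μ(2/r₁ − 1/a_t)] = 34.9186 km/s.
First burn Δv₁ = |v_p − v₁| = 8.958 km/s.
Circular speed at r₂: v₂ = √(μ/r₂) = 8.430 km/s.
Transfer-orbit speed at r₂: v_a = √[μ(2/r₂ − 1/a_t)] = 3.682 km/s.
Second burn Δv₂ = |v₂ − v_a| = 4.748 km/s.
Total Δv = Δv₁ + Δv₂ = 13.71 km/s.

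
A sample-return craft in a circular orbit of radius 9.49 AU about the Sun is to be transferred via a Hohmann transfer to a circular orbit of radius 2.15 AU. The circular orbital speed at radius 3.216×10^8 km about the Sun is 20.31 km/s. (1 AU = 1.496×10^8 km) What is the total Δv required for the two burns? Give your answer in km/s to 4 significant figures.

From the circular-orbit relation v² = μ/r at r = 3.216×10^8 km: μ = v²r = (20.31)² × 3.216×10^8 = 1.32659×10^11 km³/s².
In km: r₁ = 9.49 × 1.496×10^8 = 1.419704×10^9 km; r₂ = 2.15 × 1.496×10^8 = 3.2164×10^8 km.
Semi-major axis of the transfer orbit: a_t = (1.419704×10^9 + 3.2164×10^8)/2 = 8.70672×10^8 km.
At r₁ the circular-orbit speed is v₁ = √(μ/r₁) = 9.6665 km/s.
On the transfer ellipse at r₁, vis-viva gives v_a = √[μ(2/r₁ − 1/a_t)] = 5.8753 km/s.
First burn Δv₁ = |v_a − v₁| = 3.7912 km/s.
Circular speed at r₂: v₂ = √(μ/r₂) = 20.3087 km/s.
Transfer-orbit speed at r₂: v_p = √[μ(2/r₂ − 1/a_t)] = 25.9331 km/s.
Second burn Δv₂ = |v₂ − v_p| = 5.6244 km/s.
Total Δv = Δv₁ + Δv₂ = 9.416 km/s.

Δv = 9.416 km/s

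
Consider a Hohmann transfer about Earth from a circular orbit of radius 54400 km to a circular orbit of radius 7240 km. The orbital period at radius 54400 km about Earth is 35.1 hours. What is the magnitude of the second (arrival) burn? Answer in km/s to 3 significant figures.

From Kepler's third law T² = 4π²r³/μ at r = 54400 km, T = 35.1 hours = 35.1 × 3600 s = 1.2636×10^5 s: μ = 4π²r³/T² = 3.98050×10^5 km³/s².
Semi-major axis of the transfer orbit: a_t = (54400 + 7240)/2 = 30820 km.
Circular speed at r = 7240 km: v_c = √(μ/r) = 7.415 km/s.
Vis-viva on the transfer ellipse at r = 7240 km gives v_t = √[μ(2/r − 1/a_t)] = 9.851 km/s.
Δv₂ = |v_t − v_c| = |9.851 − 7.415| = 2.436 km/s.

Δv₂ = 2.44 km/s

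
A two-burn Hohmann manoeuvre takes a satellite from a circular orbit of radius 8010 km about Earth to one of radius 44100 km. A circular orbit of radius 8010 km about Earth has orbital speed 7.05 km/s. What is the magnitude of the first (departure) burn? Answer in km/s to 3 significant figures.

Δv₁ = 2.12 km/s

From the circular-orbit relation v² = μ/r at r = 8010 km: μ = v²r = (7.05)² × 8010 = 3.98117×10^5 km³/s².
The Hohmann ellipse has a_t = (r₁ + r₂)/2 = 26055 km.
Circular speed at r = 8010 km: v_c = √(μ/r) = 7.050 km/s.
Transfer-orbit speed at the same r (vis-viva, a = a_t): v_t = √[μ(2/r − 1/a_t)] = 9.172 km/s.
Δv₁ = |v_t − v_c| = |9.172 − 7.050| = 2.122 km/s.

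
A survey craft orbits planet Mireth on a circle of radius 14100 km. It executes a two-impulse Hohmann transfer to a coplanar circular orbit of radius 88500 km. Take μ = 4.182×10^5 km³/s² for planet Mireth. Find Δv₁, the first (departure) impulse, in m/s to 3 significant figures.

Δv₁ = 1710 m/s

The Hohmann ellipse has a_t = (r₁ + r₂)/2 = 51300 km.
Circular speed at r = 14100 km: v_c = √(μ/r) = 5.446 km/s.
Vis-viva on the transfer ellipse at r = 14100 km gives v_t = √[μ(2/r − 1/a_t)] = 7.153 km/s.
Δv₁ = |v_t − v_c| = |7.153 − 5.446| = 1.707 km/s.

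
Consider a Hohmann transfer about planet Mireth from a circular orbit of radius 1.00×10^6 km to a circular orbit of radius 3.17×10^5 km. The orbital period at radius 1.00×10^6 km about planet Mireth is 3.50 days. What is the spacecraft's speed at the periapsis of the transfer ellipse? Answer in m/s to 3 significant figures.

v = 45500 m/s

From Kepler's third law T² = 4π²r³/μ at r = 1.00×10^6 km, T = 3.50 days = 3.50 × 86400 s = 3.024×10^5 s: μ = 4π²r³/T² = 4.31714×10^8 km³/s².
Semi-major axis of the transfer orbit: a_t = (1.000×10^6 + 3.170×10^5)/2 = 6.585×10^5 km.
At periapsis, r = 3.170×10^5 km.
Vis-viva: v = √[μ(2/r − 1/a_t)] = √[4.31714×10^8 × (2/3.170×10^5 − 1/6.585×10^5)] = 45.48 km/s.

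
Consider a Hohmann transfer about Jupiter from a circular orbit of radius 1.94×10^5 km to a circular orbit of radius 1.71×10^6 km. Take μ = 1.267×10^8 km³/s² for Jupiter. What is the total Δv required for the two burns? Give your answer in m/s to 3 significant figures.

Δv = 13400 m/s

The Hohmann ellipse has a_t = (r₁ + r₂)/2 = 9.520×10^5 km.
At r₁ the circular-orbit speed is v₁ = √(μ/r₁) = 25.556 km/s.
On the transfer ellipse at r₁, v² = μ(2/r − 1/a) gives v_p = √[μ(2/r₁ − 1/a_t)] = 34.251 km/s.
First burn Δv₁ = |v_p − v₁| = 8.695 km/s.
At r₂, v₂ = √(μ/r₂) = 8.608 km/s.
Transfer-orbit speed at r₂: v_a = √[μ(2/r₂ − 1/a_t)] = 3.886 km/s.
Second burn Δv₂ = |v₂ − v_a| = 4.722 km/s.
Δv = Δv₁ + Δv₂ = 8.695 + 4.722 = 13.42 km/s.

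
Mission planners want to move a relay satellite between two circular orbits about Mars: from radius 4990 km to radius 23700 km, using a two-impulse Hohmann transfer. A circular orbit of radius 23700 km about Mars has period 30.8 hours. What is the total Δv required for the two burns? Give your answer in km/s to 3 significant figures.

From Kepler's third law T² = 4π²r³/μ at r = 23700 km, T = 30.8 hours = 30.8 × 3600 s = 1.1088×10^5 s: μ = 4π²r³/T² = 42746.3 km³/s².
Semi-major axis of the transfer orbit: a_t = (4990 + 23700)/2 = 14345 km.
At r₁ the circular-orbit speed is v₁ = √(μ/r₁) = 2.9268 km/s.
On the transfer ellipse at r₁, vis-viva gives v_p = √[μ(2/r₁ − 1/a_t)] = 3.7620 km/s.
First burn Δv₁ = |v_p − v₁| = 0.8352 km/s.
Circular speed at r₂: v₂ = √(μ/r₂) = 1.343 km/s.
Transfer-orbit speed at r₂: v_a = √[μ(2/r₂ − 1/a_t)] = 0.7921 km/s.
Second burn Δv₂ = |v₂ − v_a| = 0.5509 km/s.
Total Δv = Δv₁ + Δv₂ = 1.386 km/s.

Δv = 1.39 km/s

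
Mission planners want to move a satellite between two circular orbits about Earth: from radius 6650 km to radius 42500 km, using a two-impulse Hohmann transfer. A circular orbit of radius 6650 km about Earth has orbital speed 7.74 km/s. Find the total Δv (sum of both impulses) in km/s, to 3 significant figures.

From the circular-orbit relation v² = μ/r at r = 6650 km: μ = v²r = (7.74)² × 6650 = 3.98386×10^5 km³/s².
Semi-major axis of the transfer orbit: a_t = (6650 + 42500)/2 = 24575 km.
Circular speed at r₁: v₁ = √(μ/r₁) = √(3.98386×10^5/6650) = 7.7400 km/s.
On the transfer ellipse at r₁, vis-viva equation gives v_p = √[μ(2/r₁ − 1/a_t)] = 10.179 km/s.
First burn Δv₁ = |v_p − v₁| = 2.439 km/s.
At r₂, v₂ = √(μ/r₂) = 3.062 km/s.
Transfer-orbit speed at r₂: v_a = √[μ(2/r₂ − 1/a_t)] = 1.593 km/s.
Second burn Δv₂ = |v₂ − v_a| = 1.469 km/s.
Total Δv = Δv₁ + Δv₂ = 3.908 km/s.

Δv = 3.91 km/s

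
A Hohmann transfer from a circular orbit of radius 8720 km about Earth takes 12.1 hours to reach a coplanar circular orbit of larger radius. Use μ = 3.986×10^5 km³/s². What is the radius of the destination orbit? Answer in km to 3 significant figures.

r₂ = 76200 km

Transfer time t = 12.1 hours = 43560 s, and t = π√(a_t³/μ).
So a_t = (μ t²/π²)^(1/3) = (3.986×10^5 × (43560)² / π²)^(1/3) = 42475 km.
Since a_t = (r₁ + r₂)/2, r₂ = 2a_t − r₁ = 2×42475 − 8720 = 76230 km.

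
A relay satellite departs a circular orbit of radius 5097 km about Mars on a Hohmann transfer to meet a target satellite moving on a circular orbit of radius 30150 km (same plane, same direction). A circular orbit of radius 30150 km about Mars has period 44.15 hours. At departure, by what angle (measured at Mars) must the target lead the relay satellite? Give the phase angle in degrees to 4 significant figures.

φ = 99.56°

From Kepler's third law T² = 4π²r³/μ at r = 30150 km, T = 44.15 hours = 44.15 × 3600 s = 1.5894×10^5 s: μ = 4π²r³/T² = 42830.7 km³/s².
Semi-major axis of the transfer orbit: a_t = (5097 + 30150)/2 = 17623.5 km.
The half-period of the transfer ellipse is t = π√(a_t³/μ) = 35510 s.
Target angular speed ω₂ = √(μ/r₂³) = 3.953×10^-5 rad/s.
Angle swept by the target during transfer: ω₂·t = 1.404 rad = 80.44°.
The relay satellite traverses 180° on the transfer ellipse, so the target must lead by 180° − 80.44° = 99.56°.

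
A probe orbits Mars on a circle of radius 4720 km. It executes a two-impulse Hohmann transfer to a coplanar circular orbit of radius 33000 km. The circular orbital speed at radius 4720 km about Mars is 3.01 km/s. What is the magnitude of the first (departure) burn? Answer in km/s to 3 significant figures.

Δv₁ = 0.972 km/s

From the circular-orbit relation v² = μ/r at r = 4720 km: μ = v²r = (3.01)² × 4720 = 42763.7 km³/s².
Semi-major axis of the transfer orbit: a_t = (4720 + 33000)/2 = 18860 km.
On the circular orbit at r = 4720 km, v_c = √(μ/r) = 3.0100 km/s.
Vis-viva on the transfer ellipse at r = 4720 km gives v_t = √[μ(2/r − 1/a_t)] = 3.9816 km/s.
Δv₁ = |v_t − v_c| = |3.9816 − 3.0100| = 0.9716 km/s.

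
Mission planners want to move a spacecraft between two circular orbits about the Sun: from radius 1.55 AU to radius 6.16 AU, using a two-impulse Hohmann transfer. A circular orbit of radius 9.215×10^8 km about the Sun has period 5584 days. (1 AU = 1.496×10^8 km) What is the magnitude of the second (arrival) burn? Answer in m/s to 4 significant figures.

From Kepler's third law T² = 4π²r³/μ at r = 9.215×10^8 km, T = 5584 days = 5584 × 86400 s = 4.824576×10^8 s: μ = 4π²r³/T² = 1.32717×10^11 km³/s².
In km: r₁ = 1.55 × 1.496×10^8 = 2.3188×10^8 km; r₂ = 6.16 × 1.496×10^8 = 9.21536×10^8 km.
The Hohmann ellipse has a_t = (r₁ + r₂)/2 = 5.76708×10^8 km.
On the circular orbit at r = 9.21536×10^8 km, v_c = √(μ/r) = 12.001 km/s.
Transfer-orbit speed at the same r (vis-viva, a = a_t): v_t = √[μ(2/r − 1/a_t)] = 7.6096 km/s.
Δv₂ = |v_t − v_c| = |7.6096 − 12.001| = 4.391 km/s.

Δv₂ = 4391 m/s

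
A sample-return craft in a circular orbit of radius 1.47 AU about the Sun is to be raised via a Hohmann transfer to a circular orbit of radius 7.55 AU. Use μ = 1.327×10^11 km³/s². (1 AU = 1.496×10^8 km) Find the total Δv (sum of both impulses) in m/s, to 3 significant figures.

Δv = 11900 m/s

In km: r₁ = 1.47 × 1.496×10^8 = 2.19912×10^8 km; r₂ = 7.55 × 1.496×10^8 = 1.12948×10^9 km.
Transfer-ellipse semi-major axis a_t = (r₁ + r₂)/2 = (2.19912×10^8 + 1.12948×10^9)/2 = 6.74696×10^8 km.
Circular speed at r₁: v₁ = √(μ/r₁) = √(1.327×10^11/2.19912×10^8) = 24.565 km/s.
On the transfer ellipse at r₁, v² = μ(2/r − 1/a) gives v_p = √[μ(2/r₁ − 1/a_t)] = 31.783 km/s.
First burn Δv₁ = |v_p − v₁| = 7.218 km/s.
Circular speed at r₂: v₂ = √(μ/r₂) = 10.839 km/s.
Transfer-orbit speed at r₂: v_a = √[μ(2/r₂ − 1/a_t)] = 6.1882 km/s.
Second burn Δv₂ = |v₂ − v_a| = 4.651 km/s.
Total Δv = Δv₁ + Δv₂ = 11.87 km/s.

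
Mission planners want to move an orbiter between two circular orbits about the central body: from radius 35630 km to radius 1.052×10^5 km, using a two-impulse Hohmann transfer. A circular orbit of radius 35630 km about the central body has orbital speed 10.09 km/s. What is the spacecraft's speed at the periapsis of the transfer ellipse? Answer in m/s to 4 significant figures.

From the circular-orbit relation v² = μ/r at r = 35630 km: μ = v²r = (10.09)² × 35630 = 3.62742×10^6 km³/s².
The Hohmann ellipse has a_t = (r₁ + r₂)/2 = 70415 km.
The periapsis of the transfer ellipse is at r = 35630 km.
From the vis-viva equation, v = √[μ(2/r − 1/a_t)] = 12.33 km/s.

v = 12330 m/s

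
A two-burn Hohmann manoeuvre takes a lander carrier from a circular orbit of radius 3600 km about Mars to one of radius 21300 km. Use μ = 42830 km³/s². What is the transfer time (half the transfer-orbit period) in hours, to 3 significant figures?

The Hohmann ellipse has a_t = (r₁ + r₂)/2 = 12450 km.
Transfer time t = π√(a_t³/μ) = π√((12450)³ / 42830) = 21090 s.
Converting: 21090 s ÷ 3600 s/hour = 5.86 hours.

t = 5.86 hours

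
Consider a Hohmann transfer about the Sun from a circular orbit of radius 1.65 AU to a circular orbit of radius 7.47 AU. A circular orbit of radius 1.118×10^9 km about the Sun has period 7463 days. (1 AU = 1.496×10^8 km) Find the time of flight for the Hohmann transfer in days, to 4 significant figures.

t = 1779 days

From Kepler's third law T² = 4π²r³/μ at r = 1.118×10^9 km, T = 7463 days = 7463 × 86400 s = 6.448032×10^8 s: μ = 4π²r³/T² = 1.32688×10^11 km³/s².
In km: r₁ = 1.65 × 1.496×10^8 = 2.4684×10^8 km; r₂ = 7.47 × 1.496×10^8 = 1.117512×10^9 km.
The Hohmann ellipse has a_t = (r₁ + r₂)/2 = 6.82176×10^8 km.
Transfer time t = π√(a_t³/μ) = π√((6.82176×10^8)³ / 1.32688×10^11) = 1.537×10^8 s.
Converting: 1.537×10^8 s ÷ 86400 s/day = 1779 days.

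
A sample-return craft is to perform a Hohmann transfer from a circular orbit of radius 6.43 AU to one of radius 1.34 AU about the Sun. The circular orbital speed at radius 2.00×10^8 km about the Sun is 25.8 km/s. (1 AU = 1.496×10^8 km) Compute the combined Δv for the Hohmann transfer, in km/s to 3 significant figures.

Δv = 12.2 km/s

From the circular-orbit relation v² = μ/r at r = 2.00×10^8 km: μ = v²r = (25.8)² × 2.00×10^8 = 1.33128×10^11 km³/s².
In km: r₁ = 6.43 × 1.496×10^8 = 9.61928×10^8 km; r₂ = 1.34 × 1.496×10^8 = 2.00464×10^8 km.
Transfer-ellipse semi-major axis a_t = (r₁ + r₂)/2 = (9.61928×10^8 + 2.00464×10^8)/2 = 5.81196×10^8 km.
Circular speed at r₁: v₁ = √(μ/r₁) = √(1.33128×10^11/9.61928×10^8) = 11.764 km/s.
Transfer-orbit speed at r₁ (v² = μ(2/r − 1/a)): v_a = √[μ(2/r₁ − 1/a_t)] = 6.9091 km/s.
First burn Δv₁ = |v_a − v₁| = 4.855 km/s.
At r₂, v₂ = √(μ/r₂) = 25.770 km/s.
Transfer-orbit speed at r₂: v_p = √[μ(2/r₂ − 1/a_t)] = 33.153 km/s.
Second burn Δv₂ = |v₂ − v_p| = 7.383 km/s.
Δv = Δv₁ + Δv₂ = 4.855 + 7.383 = 12.24 km/s.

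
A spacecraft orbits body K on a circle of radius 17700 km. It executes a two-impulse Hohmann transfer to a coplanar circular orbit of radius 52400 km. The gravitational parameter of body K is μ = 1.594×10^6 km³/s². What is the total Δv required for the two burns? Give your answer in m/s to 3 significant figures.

Δv = 3710 m/s

Transfer-ellipse semi-major axis a_t = (r₁ + r₂)/2 = (17700 + 52400)/2 = 35050 km.
At r₁ the circular-orbit speed is v₁ = √(μ/r₁) = 9.4898 km/s.
On the transfer ellipse at r₁, vis-viva gives v_p = √[μ(2/r₁ − 1/a_t)] = 11.603 km/s.
First burn Δv₁ = |v_p − v₁| = 2.113 km/s.
Circular speed at r₂: v₂ = √(μ/r₂) = 5.515 km/s.
Transfer-orbit speed at r₂: v_a = √[μ(2/r₂ − 1/a_t)] = 3.919 km/s.
Second burn Δv₂ = |v₂ − v_a| = 1.596 km/s.
Total Δv = Δv₁ + Δv₂ = 3.709 km/s.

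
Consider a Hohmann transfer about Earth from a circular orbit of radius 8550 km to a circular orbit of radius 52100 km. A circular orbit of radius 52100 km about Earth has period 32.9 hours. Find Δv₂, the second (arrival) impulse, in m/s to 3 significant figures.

Δv₂ = 1300 m/s

From Kepler's third law T² = 4π²r³/μ at r = 52100 km, T = 32.9 hours = 32.9 × 3600 s = 1.1844×10^5 s: μ = 4π²r³/T² = 3.97994×10^5 km³/s².
Transfer-ellipse semi-major axis a_t = (r₁ + r₂)/2 = (8550 + 52100)/2 = 30325 km.
Circular speed at r = 52100 km: v_c = √(μ/r) = 2.764 km/s.
Transfer-orbit speed at the same r (vis-viva, a = a_t): v_t = √[μ(2/r − 1/a_t)] = 1.468 km/s.
Δv₂ = |v_t − v_c| = |1.468 − 2.764| = 1.296 km/s.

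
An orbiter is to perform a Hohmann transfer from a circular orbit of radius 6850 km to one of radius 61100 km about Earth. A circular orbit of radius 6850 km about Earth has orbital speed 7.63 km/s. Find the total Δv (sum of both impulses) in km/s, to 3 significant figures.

Δv = 4.01 km/s

From the circular-orbit relation v² = μ/r at r = 6850 km: μ = v²r = (7.63)² × 6850 = 3.98786×10^5 km³/s².
Semi-major axis of the transfer orbit: a_t = (6850 + 61100)/2 = 33975 km.
Circular speed at r₁: v₁ = √(μ/r₁) = √(3.98786×10^5/6850) = 7.6300 km/s.
Transfer-orbit speed at r₁ (vis-viva): v_p = √[μ(2/r₁ − 1/a_t)] = 10.232 km/s.
First burn Δv₁ = |v_p − v₁| = 2.602 km/s.
Circular speed at r₂: v₂ = √(μ/r₂) = 2.555 km/s.
Transfer-orbit speed at r₂: v_a = √[μ(2/r₂ − 1/a_t)] = 1.147 km/s.
Second burn Δv₂ = |v₂ − v_a| = 1.408 km/s.
Δv = Δv₁ + Δv₂ = 2.602 + 1.408 = 4.010 km/s.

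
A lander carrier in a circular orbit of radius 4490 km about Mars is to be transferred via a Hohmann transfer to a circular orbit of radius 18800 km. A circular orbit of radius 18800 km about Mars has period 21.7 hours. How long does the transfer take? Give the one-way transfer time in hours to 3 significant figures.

t = 5.29 hours

From Kepler's third law T² = 4π²r³/μ at r = 18800 km, T = 21.7 hours = 21.7 × 3600 s = 78120 s: μ = 4π²r³/T² = 42984.2 km³/s².
The Hohmann ellipse has a_t = (r₁ + r₂)/2 = 11645 km.
Half the transfer-orbit period gives t = π√(a_t³/μ) = 19040 s.
Converting: 19040 s ÷ 3600 s/hour = 5.29 hours.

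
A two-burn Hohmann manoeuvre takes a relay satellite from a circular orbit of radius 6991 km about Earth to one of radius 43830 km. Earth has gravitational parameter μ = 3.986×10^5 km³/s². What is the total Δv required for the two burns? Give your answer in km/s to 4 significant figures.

Semi-major axis of the transfer orbit: a_t = (6991 + 43830)/2 = 25410.5 km.
Circular speed at r₁: v₁ = √(μ/r₁) = √(3.986×10^5/6991) = 7.551 km/s.
On the transfer ellipse at r₁, vis-viva gives v_p = √[μ(2/r₁ − 1/a_t)] = 9.917 km/s.
First burn Δv₁ = |v_p − v₁| = 2.366 km/s.
At r₂, v₂ = √(μ/r₂) = 3.016 km/s.
Transfer-orbit speed at r₂: v_a = √[μ(2/r₂ − 1/a_t)] = 1.582 km/s.
Second burn Δv₂ = |v₂ − v_a| = 1.434 km/s.
Δv = Δv₁ + Δv₂ = 2.366 + 1.434 = 3.800 km/s.

Δv = 3.800 km/s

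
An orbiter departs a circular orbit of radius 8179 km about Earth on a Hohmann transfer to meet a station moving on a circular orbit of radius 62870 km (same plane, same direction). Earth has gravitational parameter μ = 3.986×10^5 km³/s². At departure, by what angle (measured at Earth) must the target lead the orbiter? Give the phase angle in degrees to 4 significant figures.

Transfer-ellipse semi-major axis a_t = (r₁ + r₂)/2 = (8179 + 62870)/2 = 35524.5 km.
The half-period of the transfer ellipse is t = π√(a_t³/μ) = 33317.6 s.
The target's mean motion on its circular orbit is ω₂ = √(μ/r₂³) = 4.00501×10^-5 rad/s.
Angle swept by the target during transfer: ω₂·t = 1.33437 rad = 76.454°.
Arrival is 180° from departure on the ellipse, so φ = 180° − 76.454° = 103.5°.

φ = 103.5°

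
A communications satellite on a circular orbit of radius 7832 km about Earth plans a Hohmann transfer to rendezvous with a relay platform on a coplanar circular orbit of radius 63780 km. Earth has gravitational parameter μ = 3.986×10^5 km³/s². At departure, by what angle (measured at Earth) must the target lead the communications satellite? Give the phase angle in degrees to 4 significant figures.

φ = 104.3°

Semi-major axis of the transfer orbit: a_t = (7832 + 63780)/2 = 35806 km.
The half-period of the transfer ellipse is t = π√(a_t³/μ) = 33714.4 s.
The target's mean motion on its circular orbit is ω₂ = √(μ/r₂³) = 3.91960×10^-5 rad/s.
Angle swept by the target during transfer: ω₂·t = 1.32147 rad = 75.71°.
Arrival is 180° from departure on the ellipse, so φ = 180° − 75.71° = 104.3°.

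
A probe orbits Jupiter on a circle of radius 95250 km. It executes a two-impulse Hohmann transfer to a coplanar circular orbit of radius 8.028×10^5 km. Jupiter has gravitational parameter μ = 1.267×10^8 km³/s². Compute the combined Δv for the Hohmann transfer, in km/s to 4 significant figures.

Δv = 19.07 km/s

Transfer-ellipse semi-major axis a_t = (r₁ + r₂)/2 = (95250 + 8.028×10^5)/2 = 4.49025×10^5 km.
At r₁ the circular-orbit speed is v₁ = √(μ/r₁) = 36.472 km/s.
Transfer-orbit speed at r₁ (v² = μ(2/r − 1/a)): v_p = √[μ(2/r₁ − 1/a_t)] = 48.767 km/s.
First burn Δv₁ = |v_p − v₁| = 12.295 km/s.
Circular speed at r₂: v₂ = √(μ/r₂) = 12.56275 km/s.
Transfer-orbit speed at r₂: v_a = √[μ(2/r₂ − 1/a_t)] = 5.786046 km/s.
Second burn Δv₂ = |v₂ − v_a| = 6.7767 km/s.
Total Δv = Δv₁ + Δv₂ = 19.07 km/s.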